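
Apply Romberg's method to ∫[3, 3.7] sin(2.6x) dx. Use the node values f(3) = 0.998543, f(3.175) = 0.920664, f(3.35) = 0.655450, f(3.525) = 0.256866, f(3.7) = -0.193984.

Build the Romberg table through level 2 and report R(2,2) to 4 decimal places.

R(0,0) (trapezoid, 1 panel, h=0.7000): 0.281596
R(1,0) (trapezoid, 2 panels, h=0.3500): 0.370205
R(2,0) (trapezoid, 4 panels, h=0.1750): 0.391170
R(1,1) = 0.370205 + (0.370205 − 0.281596)/3 = 0.399741
R(2,1) = 0.391170 + (0.391170 − 0.370205)/3 = 0.398158
R(2,2) = 0.398158 + (0.398158 − 0.399741)/15 = 0.398052

0.3981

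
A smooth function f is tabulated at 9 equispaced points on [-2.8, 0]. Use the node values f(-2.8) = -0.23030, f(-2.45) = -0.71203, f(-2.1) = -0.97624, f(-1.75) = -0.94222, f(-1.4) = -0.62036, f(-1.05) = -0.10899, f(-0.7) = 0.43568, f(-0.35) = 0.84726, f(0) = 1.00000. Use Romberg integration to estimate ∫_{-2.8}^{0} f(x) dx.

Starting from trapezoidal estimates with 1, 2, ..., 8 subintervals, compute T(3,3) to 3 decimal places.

T(0,0) (trapezoid, 1 panel, h=2.8000): 1.07758
T(1,0) (trapezoid, 2 panels, h=1.4000): -0.32971
T(2,0) (trapezoid, 4 panels, h=0.7000): -0.54325
T(3,0) (trapezoid, 8 panels, h=0.3500): -0.59222
T(1,1) = -0.32971 + (-0.32971 − 1.07758)/3 = -0.79881
T(2,1) = -0.54325 + (-0.54325 − (-0.32971))/3 = -0.61443
T(3,1) = -0.59222 + (-0.59222 − (-0.54325))/3 = -0.60854
T(2,2) = -0.61443 + (-0.61443 − (-0.79881))/15 = -0.60214
T(3,2) = -0.60854 + (-0.60854 − (-0.61443))/15 = -0.60815
T(3,3) = -0.60815 + (-0.60815 − (-0.60214))/63 = -0.60825

-0.608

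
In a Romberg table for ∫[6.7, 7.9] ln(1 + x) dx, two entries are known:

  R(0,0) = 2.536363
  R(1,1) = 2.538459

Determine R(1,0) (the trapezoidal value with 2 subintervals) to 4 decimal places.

2.5379

From R(1,1) = (4·R(1,0) − R(0,0))/3, solve for R(1,0):
4·R(1,0) = 3·2.538459 + 2.536363 = 10.151740
R(1,0) = 2.537935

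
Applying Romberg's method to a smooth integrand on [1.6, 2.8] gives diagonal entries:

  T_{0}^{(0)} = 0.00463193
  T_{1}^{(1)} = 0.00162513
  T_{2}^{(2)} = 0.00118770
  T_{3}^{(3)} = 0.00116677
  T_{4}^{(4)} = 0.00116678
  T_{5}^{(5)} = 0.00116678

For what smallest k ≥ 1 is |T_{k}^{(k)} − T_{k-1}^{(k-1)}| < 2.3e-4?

|T_{1}^{(1)} − T_{0}^{(0)}| = 0.00300680 ≥ 2.3e-4
|T_{2}^{(2)} − T_{1}^{(1)}| = 0.00043743 ≥ 2.3e-4
|T_{3}^{(3)} − T_{2}^{(2)}| = 0.00002093 < 2.3e-4

k = 3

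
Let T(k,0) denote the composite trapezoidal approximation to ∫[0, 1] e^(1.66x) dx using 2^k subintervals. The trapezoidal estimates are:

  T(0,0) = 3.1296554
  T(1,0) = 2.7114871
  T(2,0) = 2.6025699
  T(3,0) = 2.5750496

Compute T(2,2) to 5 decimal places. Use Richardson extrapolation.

T(1,1) = (4·2.7114871 − 3.1296554) / 3 = 2.5720977
T(2,1) = 2.6025699 + (2.6025699 − 2.7114871)/3 = 2.5662642
T(2,2) = 2.5662642 + (2.5662642 − 2.5720977)/15 = 2.5658753

2.56588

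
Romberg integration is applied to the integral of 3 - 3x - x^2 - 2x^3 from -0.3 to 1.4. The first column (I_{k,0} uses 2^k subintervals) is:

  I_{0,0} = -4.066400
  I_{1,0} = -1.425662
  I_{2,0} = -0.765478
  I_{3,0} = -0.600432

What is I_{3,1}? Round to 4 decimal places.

Richardson extrapolation on the trapezoidal column (denominator 4−1=3):
I_{3,1} = (4·(-0.600432) − (-0.765478)) / 3 = -0.545417

-0.5454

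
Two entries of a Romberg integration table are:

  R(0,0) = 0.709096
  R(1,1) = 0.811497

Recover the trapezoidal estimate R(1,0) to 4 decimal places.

0.7859

From R(1,1) = (4·R(1,0) − R(0,0))/3, solve for R(1,0):
4·R(1,0) = 3·0.811497 + 0.709096 = 3.143587
R(1,0) = 0.785897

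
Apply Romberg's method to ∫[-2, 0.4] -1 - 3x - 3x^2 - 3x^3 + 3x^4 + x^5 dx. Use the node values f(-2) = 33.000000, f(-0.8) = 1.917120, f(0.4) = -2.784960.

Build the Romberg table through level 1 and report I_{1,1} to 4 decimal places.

15.1534

I_{0,0} (trapezoid, 1 panel, h=2.4000): 36.258048
I_{1,0} (trapezoid, 2 panels, h=1.2000): 20.429568
I_{1,1} = 20.429568 + (20.429568 − 36.258048)/3 = 15.153408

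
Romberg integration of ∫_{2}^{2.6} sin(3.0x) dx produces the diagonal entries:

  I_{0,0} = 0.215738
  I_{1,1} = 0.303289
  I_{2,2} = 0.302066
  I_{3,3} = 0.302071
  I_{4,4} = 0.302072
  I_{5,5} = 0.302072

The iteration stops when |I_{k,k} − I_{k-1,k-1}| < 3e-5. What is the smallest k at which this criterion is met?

k = 3

|I_{1,1} − I_{0,0}| = 0.087551 ≥ 3e-5
|I_{2,2} − I_{1,1}| = 0.001223 ≥ 3e-5
|I_{3,3} − I_{2,2}| = 0.000005 < 3e-5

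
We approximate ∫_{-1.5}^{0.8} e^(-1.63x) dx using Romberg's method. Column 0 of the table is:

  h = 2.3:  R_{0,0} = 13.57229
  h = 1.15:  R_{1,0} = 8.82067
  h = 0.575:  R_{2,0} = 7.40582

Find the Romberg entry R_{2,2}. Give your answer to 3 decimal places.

Richardson extrapolation on the trapezoidal column (denominator 4−1=3):
R_{1,1} = 8.82067 + (8.82067 − 13.57229)/3 = 7.23680
R_{2,1} = 7.40582 + (7.40582 − 8.82067)/3 = 6.93420
R_{2,2} = (16·6.93420 − 7.23680) / 15 = 6.91403
(Column j=1 coincides with Simpson's rule on the same nodes.)

6.914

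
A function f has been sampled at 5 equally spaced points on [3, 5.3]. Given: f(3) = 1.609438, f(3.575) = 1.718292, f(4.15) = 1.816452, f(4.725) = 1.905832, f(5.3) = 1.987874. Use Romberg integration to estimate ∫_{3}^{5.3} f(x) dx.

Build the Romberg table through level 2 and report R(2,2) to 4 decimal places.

4.1643

R(0,0) (trapezoid, 1 panel, h=2.3000): 4.136909
R(1,0) (trapezoid, 2 panels, h=1.1500): 4.157374
R(2,0) (trapezoid, 4 panels, h=0.5750): 4.162558
R(1,1) = 4.157374 + (4.157374 − 4.136909)/3 = 4.164196
R(2,1) = 4.162558 + (4.162558 − 4.157374)/3 = 4.164286
R(2,2) = 4.164286 + (4.164286 − 4.164196)/15 = 4.164292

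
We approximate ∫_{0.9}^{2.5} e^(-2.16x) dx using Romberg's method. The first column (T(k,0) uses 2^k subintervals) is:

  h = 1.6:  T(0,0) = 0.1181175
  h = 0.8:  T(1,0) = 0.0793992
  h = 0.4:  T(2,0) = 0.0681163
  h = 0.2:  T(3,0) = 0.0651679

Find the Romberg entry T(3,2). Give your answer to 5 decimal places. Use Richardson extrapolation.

0.06417

Richardson extrapolation on the trapezoidal column (denominator 4−1=3):
T(2,1) = 0.0681163 + (0.0681163 − 0.0793992)/3 = 0.0643553
T(3,1) = (4·0.0651679 − 0.0681163) / 3 = 0.0641851
T(3,2) = (16·0.0641851 − 0.0643553) / 15 = 0.0641738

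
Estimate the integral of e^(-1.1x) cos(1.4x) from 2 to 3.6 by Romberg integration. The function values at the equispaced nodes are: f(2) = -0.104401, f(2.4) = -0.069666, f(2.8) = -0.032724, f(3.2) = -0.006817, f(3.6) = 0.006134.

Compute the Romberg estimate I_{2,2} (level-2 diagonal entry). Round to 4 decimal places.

-0.0627

I_{0,0} (trapezoid, 1 panel, h=1.6000): -0.078614
I_{1,0} (trapezoid, 2 panels, h=0.8000): -0.065486
I_{2,0} (trapezoid, 4 panels, h=0.4000): -0.063336
I_{1,1} = -0.065486 + (-0.065486 − (-0.078614))/3 = -0.061110
I_{2,1} = -0.063336 + (-0.063336 − (-0.065486))/3 = -0.062619
I_{2,2} = -0.062619 + (-0.062619 − (-0.061110))/15 = -0.062720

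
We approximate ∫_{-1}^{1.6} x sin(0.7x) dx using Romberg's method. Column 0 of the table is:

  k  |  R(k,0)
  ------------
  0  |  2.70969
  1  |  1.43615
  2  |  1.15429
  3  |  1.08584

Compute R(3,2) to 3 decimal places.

R(2,1) = (4·1.15429 − 1.43615) / 3 = 1.06034
R(3,1) = (4·1.08584 − 1.15429) / 3 = 1.06302
R(3,2) = (16·1.06302 − 1.06034) / 15 = 1.06320

1.063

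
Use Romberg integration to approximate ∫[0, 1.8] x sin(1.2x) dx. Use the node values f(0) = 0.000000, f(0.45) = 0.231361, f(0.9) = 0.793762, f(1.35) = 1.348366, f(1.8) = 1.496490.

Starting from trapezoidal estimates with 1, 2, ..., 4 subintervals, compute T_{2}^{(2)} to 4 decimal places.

T_{0}^{(0)} (trapezoid, 1 panel, h=1.8000): 1.346841
T_{1}^{(0)} (trapezoid, 2 panels, h=0.9000): 1.387806
T_{2}^{(0)} (trapezoid, 4 panels, h=0.4500): 1.404780
T_{1}^{(1)} = 1.387806 + (1.387806 − 1.346841)/3 = 1.401461
T_{2}^{(1)} = 1.404780 + (1.404780 − 1.387806)/3 = 1.410438
T_{2}^{(2)} = 1.410438 + (1.410438 − 1.401461)/15 = 1.411036

1.4110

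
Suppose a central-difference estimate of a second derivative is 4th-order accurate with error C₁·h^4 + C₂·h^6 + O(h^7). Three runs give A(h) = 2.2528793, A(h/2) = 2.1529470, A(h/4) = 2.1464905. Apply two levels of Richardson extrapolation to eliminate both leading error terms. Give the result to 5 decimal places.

2.14606

First eliminate the h^4 term (factor 2^4 = 16):
  B₁ = (16·2.1529470 − 2.2528793)/15 = 2.1462848
  B₂ = (16·2.1464905 − 2.1529470)/15 = 2.1460601
Then eliminate the h^6 term (factor 2^6 = 64):
  (64·2.1460601 − 2.1462848)/63 = 2.1460565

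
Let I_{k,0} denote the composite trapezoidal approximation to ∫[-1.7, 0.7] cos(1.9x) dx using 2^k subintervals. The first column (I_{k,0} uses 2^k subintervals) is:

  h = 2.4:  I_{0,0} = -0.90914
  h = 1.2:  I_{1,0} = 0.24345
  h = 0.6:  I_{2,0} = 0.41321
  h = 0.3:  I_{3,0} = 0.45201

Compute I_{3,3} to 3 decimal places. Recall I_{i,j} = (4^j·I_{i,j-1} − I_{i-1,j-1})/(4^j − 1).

0.465

I_{1,1} = 0.24345 + (0.24345 − (-0.90914))/3 = 0.62765
I_{2,1} = (4·0.41321 − 0.24345) / 3 = 0.46980
I_{3,1} = 0.45201 + (0.45201 − 0.41321)/3 = 0.46494
I_{2,2} = (16·0.46980 − 0.62765) / 15 = 0.45928
I_{3,2} = 0.46494 + (0.46494 − 0.46980)/15 = 0.46462
I_{3,3} = 0.46462 + (0.46462 − 0.45928)/63 = 0.46470
(Column j=1 coincides with Simpson's rule on the same nodes.)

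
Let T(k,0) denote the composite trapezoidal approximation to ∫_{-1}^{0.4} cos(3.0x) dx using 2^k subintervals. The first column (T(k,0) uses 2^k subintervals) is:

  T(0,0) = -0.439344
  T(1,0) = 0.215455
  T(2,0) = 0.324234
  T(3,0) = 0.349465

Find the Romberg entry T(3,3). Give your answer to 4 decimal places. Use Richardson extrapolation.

T(1,1) = 0.215455 + (0.215455 − (-0.439344))/3 = 0.433721
T(2,1) = 0.324234 + (0.324234 − 0.215455)/3 = 0.360494
T(3,1) = (4·0.349465 − 0.324234) / 3 = 0.357875
T(2,2) = 0.360494 + (0.360494 − 0.433721)/15 = 0.355612
T(3,2) = 0.357875 + (0.357875 − 0.360494)/15 = 0.357700
T(3,3) = (64·0.357700 − 0.355612) / 63 = 0.357733

0.3577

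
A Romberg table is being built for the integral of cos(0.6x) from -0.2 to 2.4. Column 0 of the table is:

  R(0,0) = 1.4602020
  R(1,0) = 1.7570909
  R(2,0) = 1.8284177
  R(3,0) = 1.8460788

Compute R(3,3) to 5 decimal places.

1.85195

Richardson extrapolation on the trapezoidal column (denominator 4−1=3):
R(1,1) = 1.7570909 + (1.7570909 − 1.4602020)/3 = 1.8560539
R(2,1) = 1.8284177 + (1.8284177 − 1.7570909)/3 = 1.8521933
R(3,1) = 1.8460788 + (1.8460788 − 1.8284177)/3 = 1.8519658
R(2,2) = (16·1.8521933 − 1.8560539) / 15 = 1.8519359
R(3,2) = 1.8519658 + (1.8519658 − 1.8521933)/15 = 1.8519506
R(3,3) = (64·1.8519506 − 1.8519359) / 63 = 1.8519508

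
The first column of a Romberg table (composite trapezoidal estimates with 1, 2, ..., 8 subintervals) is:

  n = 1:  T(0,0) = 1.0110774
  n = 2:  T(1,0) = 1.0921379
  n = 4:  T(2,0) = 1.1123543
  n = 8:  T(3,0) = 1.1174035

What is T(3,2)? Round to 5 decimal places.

T(2,1) = 1.1123543 + (1.1123543 − 1.0921379)/3 = 1.1190931
T(3,1) = (4·1.1174035 − 1.1123543) / 3 = 1.1190866
T(3,2) = (16·1.1190866 − 1.1190931) / 15 = 1.1190862

1.11909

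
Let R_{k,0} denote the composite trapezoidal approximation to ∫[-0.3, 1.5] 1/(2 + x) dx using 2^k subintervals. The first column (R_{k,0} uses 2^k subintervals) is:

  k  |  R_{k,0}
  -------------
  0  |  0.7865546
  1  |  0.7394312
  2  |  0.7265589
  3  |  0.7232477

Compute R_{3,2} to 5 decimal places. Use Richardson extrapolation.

0.72214

Richardson extrapolation on the trapezoidal column (denominator 4−1=3):
R_{2,1} = (4·0.7265589 − 0.7394312) / 3 = 0.7222681
R_{3,1} = 0.7232477 + (0.7232477 − 0.7265589)/3 = 0.7221440
R_{3,2} = (16·0.7221440 − 0.7222681) / 15 = 0.7221357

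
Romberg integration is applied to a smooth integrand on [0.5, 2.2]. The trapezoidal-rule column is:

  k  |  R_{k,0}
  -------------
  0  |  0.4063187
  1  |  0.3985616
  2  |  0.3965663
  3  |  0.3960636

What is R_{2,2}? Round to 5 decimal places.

0.39590

Richardson extrapolation on the trapezoidal column (denominator 4−1=3):
R_{1,1} = (4·0.3985616 − 0.4063187) / 3 = 0.3959759
R_{2,1} = (4·0.3965663 − 0.3985616) / 3 = 0.3959012
R_{2,2} = (16·0.3959012 − 0.3959759) / 15 = 0.3958962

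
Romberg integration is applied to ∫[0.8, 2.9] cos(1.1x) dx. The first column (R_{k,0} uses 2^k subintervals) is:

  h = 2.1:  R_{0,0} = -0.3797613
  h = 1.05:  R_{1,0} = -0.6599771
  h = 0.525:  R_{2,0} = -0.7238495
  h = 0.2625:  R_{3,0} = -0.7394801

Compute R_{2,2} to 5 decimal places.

-0.74459

Richardson extrapolation on the trapezoidal column (denominator 4−1=3):
R_{1,1} = (4·(-0.6599771) − (-0.3797613)) / 3 = -0.7533824
R_{2,1} = -0.7238495 + (-0.7238495 − (-0.6599771))/3 = -0.7451403
R_{2,2} = (16·(-0.7451403) − (-0.7533824)) / 15 = -0.7445908
(Column j=1 coincides with Simpson's rule on the same nodes.)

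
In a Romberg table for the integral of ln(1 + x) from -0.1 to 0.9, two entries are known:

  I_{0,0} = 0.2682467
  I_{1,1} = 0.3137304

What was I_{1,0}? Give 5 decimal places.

From I_{1,1} = (4·I_{1,0} − I_{0,0})/3, solve for I_{1,0}:
4·I_{1,0} = 3·0.3137304 + 0.2682467 = 1.2094379
I_{1,0} = 0.3023595

0.30236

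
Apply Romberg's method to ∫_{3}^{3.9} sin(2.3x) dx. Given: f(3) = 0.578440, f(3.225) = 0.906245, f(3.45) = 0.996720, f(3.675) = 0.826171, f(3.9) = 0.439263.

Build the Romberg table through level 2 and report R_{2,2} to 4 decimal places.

0.7452

R_{0,0} (trapezoid, 1 panel, h=0.9000): 0.457966
R_{1,0} (trapezoid, 2 panels, h=0.4500): 0.677507
R_{2,0} (trapezoid, 4 panels, h=0.2250): 0.728547
R_{1,1} = 0.677507 + (0.677507 − 0.457966)/3 = 0.750687
R_{2,1} = 0.728547 + (0.728547 − 0.677507)/3 = 0.745560
R_{2,2} = 0.745560 + (0.745560 − 0.750687)/15 = 0.745218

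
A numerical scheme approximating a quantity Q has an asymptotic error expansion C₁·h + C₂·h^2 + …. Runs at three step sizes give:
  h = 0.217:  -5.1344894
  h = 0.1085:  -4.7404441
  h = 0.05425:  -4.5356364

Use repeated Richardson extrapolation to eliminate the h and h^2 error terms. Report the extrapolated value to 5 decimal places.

-4.32564

First eliminate the h term (factor 2^1 = 2):
  B₁ = (2·(-4.7404441) − (-5.1344894))/1 = -4.3463988
  B₂ = (2·(-4.5356364) − (-4.7404441))/1 = -4.3308287
Then eliminate the h^2 term (factor 2^2 = 4):
  (4·(-4.3308287) − (-4.3463988))/3 = -4.3256387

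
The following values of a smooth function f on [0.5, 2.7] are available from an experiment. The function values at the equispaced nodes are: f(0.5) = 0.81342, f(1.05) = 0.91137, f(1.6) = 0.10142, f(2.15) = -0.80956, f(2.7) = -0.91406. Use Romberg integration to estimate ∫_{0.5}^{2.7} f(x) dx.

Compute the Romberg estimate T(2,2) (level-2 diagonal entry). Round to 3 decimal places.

T(0,0) (trapezoid, 1 panel, h=2.2000): -0.11070
T(1,0) (trapezoid, 2 panels, h=1.1000): 0.05621
T(2,0) (trapezoid, 4 panels, h=0.5500): 0.08410
T(1,1) = 0.05621 + (0.05621 − (-0.11070))/3 = 0.11185
T(2,1) = 0.08410 + (0.08410 − 0.05621)/3 = 0.09340
T(2,2) = 0.09340 + (0.09340 − 0.11185)/15 = 0.09217

0.092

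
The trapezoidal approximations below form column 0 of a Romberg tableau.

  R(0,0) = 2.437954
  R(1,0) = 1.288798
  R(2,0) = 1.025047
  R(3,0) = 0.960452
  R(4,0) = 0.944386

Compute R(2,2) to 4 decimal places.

Richardson extrapolation on the trapezoidal column (denominator 4−1=3):
R(1,1) = (4·1.288798 − 2.437954) / 3 = 0.905746
R(2,1) = (4·1.025047 − 1.288798) / 3 = 0.937130
R(2,2) = 0.937130 + (0.937130 − 0.905746)/15 = 0.939222

0.9392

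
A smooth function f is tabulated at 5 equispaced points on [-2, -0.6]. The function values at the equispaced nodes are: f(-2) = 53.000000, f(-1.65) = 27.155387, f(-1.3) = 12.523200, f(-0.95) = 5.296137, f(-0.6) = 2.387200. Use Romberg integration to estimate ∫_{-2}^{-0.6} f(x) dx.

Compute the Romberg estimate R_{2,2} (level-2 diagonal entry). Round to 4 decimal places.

R_{0,0} (trapezoid, 1 panel, h=1.4000): 38.771040
R_{1,0} (trapezoid, 2 panels, h=0.7000): 28.151760
R_{2,0} (trapezoid, 4 panels, h=0.3500): 25.433913
R_{1,1} = 28.151760 + (28.151760 − 38.771040)/3 = 24.612000
R_{2,1} = 25.433913 + (25.433913 − 28.151760)/3 = 24.527964
R_{2,2} = 24.527964 + (24.527964 − 24.612000)/15 = 24.522362

24.5224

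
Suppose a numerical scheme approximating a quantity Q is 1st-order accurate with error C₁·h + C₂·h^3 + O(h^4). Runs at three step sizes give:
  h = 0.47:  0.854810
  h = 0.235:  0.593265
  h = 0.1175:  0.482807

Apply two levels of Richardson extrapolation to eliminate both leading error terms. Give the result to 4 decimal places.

0.3782

First eliminate the h term (factor 2^1 = 2):
  B₁ = (2·0.593265 − 0.854810)/1 = 0.331720
  B₂ = (2·0.482807 − 0.593265)/1 = 0.372349
Then eliminate the h^3 term (factor 2^3 = 8):
  (8·0.372349 − 0.331720)/7 = 0.378153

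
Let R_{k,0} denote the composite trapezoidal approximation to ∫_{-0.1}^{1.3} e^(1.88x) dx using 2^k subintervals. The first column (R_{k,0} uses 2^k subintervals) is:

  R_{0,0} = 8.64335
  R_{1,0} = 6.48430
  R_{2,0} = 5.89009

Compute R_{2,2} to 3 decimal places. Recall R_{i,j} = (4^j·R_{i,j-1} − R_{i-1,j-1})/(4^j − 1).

5.687

R_{1,1} = (4·6.48430 − 8.64335) / 3 = 5.76462
R_{2,1} = 5.89009 + (5.89009 − 6.48430)/3 = 5.69202
R_{2,2} = (16·5.69202 − 5.76462) / 15 = 5.68718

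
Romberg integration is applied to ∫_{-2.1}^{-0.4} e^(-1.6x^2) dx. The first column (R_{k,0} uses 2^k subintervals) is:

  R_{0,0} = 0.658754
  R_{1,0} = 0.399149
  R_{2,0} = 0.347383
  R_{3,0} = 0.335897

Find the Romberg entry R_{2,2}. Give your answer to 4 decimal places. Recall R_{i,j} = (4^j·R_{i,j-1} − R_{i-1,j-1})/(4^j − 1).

0.3313

Richardson extrapolation on the trapezoidal column (denominator 4−1=3):
R_{1,1} = (4·0.399149 − 0.658754) / 3 = 0.312614
R_{2,1} = (4·0.347383 − 0.399149) / 3 = 0.330128
R_{2,2} = 0.330128 + (0.330128 − 0.312614)/15 = 0.331296
(Column j=1 coincides with Simpson's rule on the same nodes.)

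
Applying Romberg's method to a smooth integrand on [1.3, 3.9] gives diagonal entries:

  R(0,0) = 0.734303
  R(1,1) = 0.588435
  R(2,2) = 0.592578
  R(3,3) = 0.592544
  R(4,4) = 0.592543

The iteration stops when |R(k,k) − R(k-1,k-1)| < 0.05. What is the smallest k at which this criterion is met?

k = 2

|R(1,1) − R(0,0)| = 0.145868 ≥ 0.05
|R(2,2) − R(1,1)| = 0.004143 < 0.05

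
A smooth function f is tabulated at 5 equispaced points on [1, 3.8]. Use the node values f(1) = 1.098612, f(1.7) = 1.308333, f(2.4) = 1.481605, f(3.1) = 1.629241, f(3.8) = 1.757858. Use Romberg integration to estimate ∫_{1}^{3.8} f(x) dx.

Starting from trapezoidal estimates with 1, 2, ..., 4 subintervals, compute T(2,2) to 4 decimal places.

4.0997

T(0,0) (trapezoid, 1 panel, h=2.8000): 3.999058
T(1,0) (trapezoid, 2 panels, h=1.4000): 4.073776
T(2,0) (trapezoid, 4 panels, h=0.7000): 4.093190
T(1,1) = 4.073776 + (4.073776 − 3.999058)/3 = 4.098682
T(2,1) = 4.093190 + (4.093190 − 4.073776)/3 = 4.099661
T(2,2) = 4.099661 + (4.099661 − 4.098682)/15 = 4.099726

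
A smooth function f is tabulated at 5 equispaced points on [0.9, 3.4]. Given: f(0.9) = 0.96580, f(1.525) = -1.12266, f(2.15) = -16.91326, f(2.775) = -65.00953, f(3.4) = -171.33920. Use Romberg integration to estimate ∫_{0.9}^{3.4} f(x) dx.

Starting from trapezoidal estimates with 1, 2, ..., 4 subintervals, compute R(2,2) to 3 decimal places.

-97.550

R(0,0) (trapezoid, 1 panel, h=2.5000): -212.96675
R(1,0) (trapezoid, 2 panels, h=1.2500): -127.62495
R(2,0) (trapezoid, 4 panels, h=0.6250): -105.14509
R(1,1) = -127.62495 + (-127.62495 − (-212.96675))/3 = -99.17768
R(2,1) = -105.14509 + (-105.14509 − (-127.62495))/3 = -97.65180
R(2,2) = -97.65180 + (-97.65180 − (-99.17768))/15 = -97.55007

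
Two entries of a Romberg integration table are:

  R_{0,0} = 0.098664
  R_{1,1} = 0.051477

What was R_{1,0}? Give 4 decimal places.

0.0633

From R_{1,1} = (4·R_{1,0} − R_{0,0})/3, solve for R_{1,0}:
4·R_{1,0} = 3·0.051477 + 0.098664 = 0.253095
R_{1,0} = 0.063274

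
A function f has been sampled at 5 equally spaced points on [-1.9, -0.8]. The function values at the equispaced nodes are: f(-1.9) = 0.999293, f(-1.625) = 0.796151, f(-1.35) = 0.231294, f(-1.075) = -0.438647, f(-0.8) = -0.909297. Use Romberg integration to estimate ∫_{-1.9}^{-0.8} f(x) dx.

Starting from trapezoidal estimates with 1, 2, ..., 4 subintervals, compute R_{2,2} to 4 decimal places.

0.1814

R_{0,0} (trapezoid, 1 panel, h=1.1000): 0.049498
R_{1,0} (trapezoid, 2 panels, h=0.5500): 0.151961
R_{2,0} (trapezoid, 4 panels, h=0.2750): 0.174294
R_{1,1} = 0.151961 + (0.151961 − 0.049498)/3 = 0.186115
R_{2,1} = 0.174294 + (0.174294 − 0.151961)/3 = 0.181738
R_{2,2} = 0.181738 + (0.181738 − 0.186115)/15 = 0.181446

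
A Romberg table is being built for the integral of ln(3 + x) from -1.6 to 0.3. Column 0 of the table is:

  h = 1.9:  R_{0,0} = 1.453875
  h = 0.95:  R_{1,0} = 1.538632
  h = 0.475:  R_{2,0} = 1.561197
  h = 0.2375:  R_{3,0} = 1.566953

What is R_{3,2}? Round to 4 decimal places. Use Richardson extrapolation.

1.5689

Richardson extrapolation on the trapezoidal column (denominator 4−1=3):
R_{2,1} = 1.561197 + (1.561197 − 1.538632)/3 = 1.568719
R_{3,1} = (4·1.566953 − 1.561197) / 3 = 1.568872
R_{3,2} = (16·1.568872 − 1.568719) / 15 = 1.568882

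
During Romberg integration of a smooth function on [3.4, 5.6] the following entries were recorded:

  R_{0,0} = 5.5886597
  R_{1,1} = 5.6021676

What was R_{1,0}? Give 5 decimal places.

5.59879

From R_{1,1} = (4·R_{1,0} − R_{0,0})/3, solve for R_{1,0}:
4·R_{1,0} = 3·5.6021676 + 5.5886597 = 22.3951625
R_{1,0} = 5.5987906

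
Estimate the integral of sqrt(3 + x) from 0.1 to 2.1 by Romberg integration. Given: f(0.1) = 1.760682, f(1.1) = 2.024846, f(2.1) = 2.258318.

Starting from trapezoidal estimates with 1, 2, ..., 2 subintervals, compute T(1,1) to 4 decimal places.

4.0395

T(0,0) (trapezoid, 1 panel, h=2.0000): 4.019000
T(1,0) (trapezoid, 2 panels, h=1.0000): 4.034346
T(1,1) = 4.034346 + (4.034346 − 4.019000)/3 = 4.039461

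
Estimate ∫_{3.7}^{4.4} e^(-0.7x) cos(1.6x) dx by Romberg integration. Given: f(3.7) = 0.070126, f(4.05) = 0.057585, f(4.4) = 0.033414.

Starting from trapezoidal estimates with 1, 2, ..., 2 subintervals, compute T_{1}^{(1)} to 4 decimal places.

0.0390

T_{0}^{(0)} (trapezoid, 1 panel, h=0.7000): 0.036239
T_{1}^{(0)} (trapezoid, 2 panels, h=0.3500): 0.038274
T_{1}^{(1)} = 0.038274 + (0.038274 − 0.036239)/3 = 0.038952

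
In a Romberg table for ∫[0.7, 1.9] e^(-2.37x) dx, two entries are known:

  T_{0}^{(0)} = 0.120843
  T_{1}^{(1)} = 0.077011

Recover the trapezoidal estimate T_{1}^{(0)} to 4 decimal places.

From T_{1}^{(1)} = (4·T_{1}^{(0)} − T_{0}^{(0)})/3, solve for T_{1}^{(0)}:
4·T_{1}^{(0)} = 3·0.077011 + 0.120843 = 0.351876
T_{1}^{(0)} = 0.087969

0.0880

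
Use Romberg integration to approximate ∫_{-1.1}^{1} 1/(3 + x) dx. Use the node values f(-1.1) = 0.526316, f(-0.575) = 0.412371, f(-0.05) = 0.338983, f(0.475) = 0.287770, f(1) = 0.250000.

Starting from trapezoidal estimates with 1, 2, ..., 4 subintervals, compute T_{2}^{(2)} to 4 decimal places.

0.7445

T_{0}^{(0)} (trapezoid, 1 panel, h=2.1000): 0.815132
T_{1}^{(0)} (trapezoid, 2 panels, h=1.0500): 0.763498
T_{2}^{(0)} (trapezoid, 4 panels, h=0.5250): 0.749323
T_{1}^{(1)} = 0.763498 + (0.763498 − 0.815132)/3 = 0.746287
T_{2}^{(1)} = 0.749323 + (0.749323 − 0.763498)/3 = 0.744598
T_{2}^{(2)} = 0.744598 + (0.744598 − 0.746287)/15 = 0.744485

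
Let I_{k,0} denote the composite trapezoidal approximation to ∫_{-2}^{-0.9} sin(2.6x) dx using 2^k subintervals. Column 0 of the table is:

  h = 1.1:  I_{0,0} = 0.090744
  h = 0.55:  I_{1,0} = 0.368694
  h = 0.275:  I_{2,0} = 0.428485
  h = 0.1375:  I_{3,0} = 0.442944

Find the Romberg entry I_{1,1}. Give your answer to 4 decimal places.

I_{1,1} = 0.368694 + (0.368694 − 0.090744)/3 = 0.461344

0.4613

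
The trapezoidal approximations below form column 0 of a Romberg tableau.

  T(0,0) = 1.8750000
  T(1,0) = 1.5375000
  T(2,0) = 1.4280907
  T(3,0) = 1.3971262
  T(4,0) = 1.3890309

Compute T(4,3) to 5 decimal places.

Richardson extrapolation on the trapezoidal column (denominator 4−1=3):
T(2,1) = 1.4280907 + (1.4280907 − 1.5375000)/3 = 1.3916209
T(3,1) = (4·1.3971262 − 1.4280907) / 3 = 1.3868047
T(4,1) = (4·1.3890309 − 1.3971262) / 3 = 1.3863325
T(3,2) = 1.3868047 + (1.3868047 − 1.3916209)/15 = 1.3864836
T(4,2) = 1.3863325 + (1.3863325 − 1.3868047)/15 = 1.3863010
T(4,3) = (64·1.3863010 − 1.3864836) / 63 = 1.3862981

1.38630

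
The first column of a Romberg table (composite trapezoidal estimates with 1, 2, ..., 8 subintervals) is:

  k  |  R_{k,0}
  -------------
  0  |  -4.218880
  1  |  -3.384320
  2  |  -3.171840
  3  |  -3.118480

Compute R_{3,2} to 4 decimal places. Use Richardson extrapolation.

-3.1007

Richardson extrapolation on the trapezoidal column (denominator 4−1=3):
R_{2,1} = (4·(-3.171840) − (-3.384320)) / 3 = -3.101013
R_{3,1} = -3.118480 + (-3.118480 − (-3.171840))/3 = -3.100693
R_{3,2} = (16·(-3.100693) − (-3.101013)) / 15 = -3.100672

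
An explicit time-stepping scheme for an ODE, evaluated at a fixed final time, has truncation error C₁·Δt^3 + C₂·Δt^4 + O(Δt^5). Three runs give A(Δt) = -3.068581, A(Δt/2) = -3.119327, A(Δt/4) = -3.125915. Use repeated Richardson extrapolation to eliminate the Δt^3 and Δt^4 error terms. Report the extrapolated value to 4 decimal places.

-3.1269

First eliminate the Δt^3 term (factor 2^3 = 8):
  B₁ = (8·(-3.119327) − (-3.068581))/7 = -3.126576
  B₂ = (8·(-3.125915) − (-3.119327))/7 = -3.126856
Then eliminate the Δt^4 term (factor 2^4 = 16):
  (16·(-3.126856) − (-3.126576))/15 = -3.126875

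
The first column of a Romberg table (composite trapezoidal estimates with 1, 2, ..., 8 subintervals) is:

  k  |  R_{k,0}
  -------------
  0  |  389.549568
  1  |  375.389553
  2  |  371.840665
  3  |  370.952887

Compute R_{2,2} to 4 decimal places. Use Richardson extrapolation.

370.6569

Richardson extrapolation on the trapezoidal column (denominator 4−1=3):
R_{1,1} = 375.389553 + (375.389553 − 389.549568)/3 = 370.669548
R_{2,1} = (4·371.840665 − 375.389553) / 3 = 370.657702
R_{2,2} = 370.657702 + (370.657702 − 370.669548)/15 = 370.656912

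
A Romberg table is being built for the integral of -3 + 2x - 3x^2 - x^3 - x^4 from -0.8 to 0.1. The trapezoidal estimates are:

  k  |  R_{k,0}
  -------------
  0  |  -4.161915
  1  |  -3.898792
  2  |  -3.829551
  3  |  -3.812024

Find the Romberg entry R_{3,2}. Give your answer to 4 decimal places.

-3.8062

R_{2,1} = (4·(-3.829551) − (-3.898792)) / 3 = -3.806471
R_{3,1} = -3.812024 + (-3.812024 − (-3.829551))/3 = -3.806182
R_{3,2} = (16·(-3.806182) − (-3.806471)) / 15 = -3.806163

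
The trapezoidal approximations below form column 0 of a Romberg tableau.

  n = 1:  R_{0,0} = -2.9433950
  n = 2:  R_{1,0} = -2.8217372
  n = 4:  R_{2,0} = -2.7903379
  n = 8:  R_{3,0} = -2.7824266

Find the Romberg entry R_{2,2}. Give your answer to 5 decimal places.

-2.77978

Richardson extrapolation on the trapezoidal column (denominator 4−1=3):
R_{1,1} = -2.8217372 + (-2.8217372 − (-2.9433950))/3 = -2.7811846
R_{2,1} = -2.7903379 + (-2.7903379 − (-2.8217372))/3 = -2.7798715
R_{2,2} = -2.7798715 + (-2.7798715 − (-2.7811846))/15 = -2.7797840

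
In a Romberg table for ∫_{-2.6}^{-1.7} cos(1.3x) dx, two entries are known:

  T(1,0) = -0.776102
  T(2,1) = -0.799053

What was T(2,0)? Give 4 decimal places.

From T(2,1) = (4·T(2,0) − T(1,0))/3, solve for T(2,0):
4·T(2,0) = 3·(-0.799053) + (-0.776102) = -3.173261
T(2,0) = -0.793315

-0.7933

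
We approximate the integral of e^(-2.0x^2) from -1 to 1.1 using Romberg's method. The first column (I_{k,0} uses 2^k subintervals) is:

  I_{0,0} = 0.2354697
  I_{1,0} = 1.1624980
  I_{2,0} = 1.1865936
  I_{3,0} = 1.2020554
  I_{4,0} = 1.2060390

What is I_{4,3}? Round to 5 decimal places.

1.20737

Richardson extrapolation on the trapezoidal column (denominator 4−1=3):
I_{2,1} = 1.1865936 + (1.1865936 − 1.1624980)/3 = 1.1946255
I_{3,1} = 1.2020554 + (1.2020554 − 1.1865936)/3 = 1.2072093
I_{4,1} = (4·1.2060390 − 1.2020554) / 3 = 1.2073669
I_{3,2} = (16·1.2072093 − 1.1946255) / 15 = 1.2080482
I_{4,2} = (16·1.2073669 − 1.2072093) / 15 = 1.2073774
I_{4,3} = 1.2073774 + (1.2073774 − 1.2080482)/63 = 1.2073668
(Column j=1 coincides with Simpson's rule on the same nodes.)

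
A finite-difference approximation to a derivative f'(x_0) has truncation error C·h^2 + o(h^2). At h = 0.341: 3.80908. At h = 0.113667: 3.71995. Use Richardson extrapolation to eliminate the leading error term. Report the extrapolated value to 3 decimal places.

3.709

Extrapolated value = (9·A(h/3) − A(h)) / (9 − 1)
= (9·3.71995 − 3.80908) / 8
= 29.67047 / 8 = 3.70881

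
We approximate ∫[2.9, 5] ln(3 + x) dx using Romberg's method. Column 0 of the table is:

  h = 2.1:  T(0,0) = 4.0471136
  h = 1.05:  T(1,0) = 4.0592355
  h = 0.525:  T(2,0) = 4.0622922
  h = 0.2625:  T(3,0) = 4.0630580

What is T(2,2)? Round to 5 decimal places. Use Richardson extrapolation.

T(1,1) = 4.0592355 + (4.0592355 − 4.0471136)/3 = 4.0632761
T(2,1) = (4·4.0622922 − 4.0592355) / 3 = 4.0633111
T(2,2) = 4.0633111 + (4.0633111 − 4.0632761)/15 = 4.0633134

4.06331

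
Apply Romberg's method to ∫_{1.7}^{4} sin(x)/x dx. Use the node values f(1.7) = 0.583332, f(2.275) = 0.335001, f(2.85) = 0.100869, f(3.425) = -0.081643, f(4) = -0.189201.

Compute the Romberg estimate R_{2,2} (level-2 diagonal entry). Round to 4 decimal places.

R_{0,0} (trapezoid, 1 panel, h=2.3000): 0.453251
R_{1,0} (trapezoid, 2 panels, h=1.1500): 0.342625
R_{2,0} (trapezoid, 4 panels, h=0.5750): 0.316993
R_{1,1} = 0.342625 + (0.342625 − 0.453251)/3 = 0.305750
R_{2,1} = 0.316993 + (0.316993 − 0.342625)/3 = 0.308449
R_{2,2} = 0.308449 + (0.308449 − 0.305750)/15 = 0.308629

0.3086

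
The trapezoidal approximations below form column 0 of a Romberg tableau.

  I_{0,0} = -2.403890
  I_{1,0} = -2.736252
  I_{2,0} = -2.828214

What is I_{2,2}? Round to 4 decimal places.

I_{1,1} = (4·(-2.736252) − (-2.403890)) / 3 = -2.847039
I_{2,1} = (4·(-2.828214) − (-2.736252)) / 3 = -2.858868
I_{2,2} = (16·(-2.858868) − (-2.847039)) / 15 = -2.859657

-2.8597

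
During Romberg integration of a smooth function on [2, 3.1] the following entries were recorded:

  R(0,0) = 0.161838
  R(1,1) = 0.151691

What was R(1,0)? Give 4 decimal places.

0.1542

From R(1,1) = (4·R(1,0) − R(0,0))/3, solve for R(1,0):
4·R(1,0) = 3·0.151691 + 0.161838 = 0.616911
R(1,0) = 0.154228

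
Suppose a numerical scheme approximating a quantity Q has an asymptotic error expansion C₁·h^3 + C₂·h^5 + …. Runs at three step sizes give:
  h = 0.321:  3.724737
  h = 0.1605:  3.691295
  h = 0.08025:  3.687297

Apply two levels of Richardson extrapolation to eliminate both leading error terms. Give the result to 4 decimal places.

First eliminate the h^3 term (factor 2^3 = 8):
  B₁ = (8·3.691295 − 3.724737)/7 = 3.686518
  B₂ = (8·3.687297 − 3.691295)/7 = 3.686726
Then eliminate the h^5 term (factor 2^5 = 32):
  (32·3.686726 − 3.686518)/31 = 3.686733

3.6867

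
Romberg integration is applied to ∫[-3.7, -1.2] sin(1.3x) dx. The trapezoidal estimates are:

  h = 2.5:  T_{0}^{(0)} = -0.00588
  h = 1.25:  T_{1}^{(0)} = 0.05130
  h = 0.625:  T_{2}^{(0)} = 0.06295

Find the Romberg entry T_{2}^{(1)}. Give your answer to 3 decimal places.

Richardson extrapolation on the trapezoidal column (denominator 4−1=3):
T_{2}^{(1)} = (4·0.06295 − 0.05130) / 3 = 0.06683

0.067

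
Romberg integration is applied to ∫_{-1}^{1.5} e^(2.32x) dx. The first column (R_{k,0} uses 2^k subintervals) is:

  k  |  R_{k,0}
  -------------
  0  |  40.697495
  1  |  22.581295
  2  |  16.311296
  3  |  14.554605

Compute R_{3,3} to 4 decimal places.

13.9504

Richardson extrapolation on the trapezoidal column (denominator 4−1=3):
R_{1,1} = 22.581295 + (22.581295 − 40.697495)/3 = 16.542562
R_{2,1} = (4·16.311296 − 22.581295) / 3 = 14.221296
R_{3,1} = (4·14.554605 − 16.311296) / 3 = 13.969041
R_{2,2} = (16·14.221296 − 16.542562) / 15 = 14.066545
R_{3,2} = (16·13.969041 − 14.221296) / 15 = 13.952224
R_{3,3} = (64·13.952224 − 14.066545) / 63 = 13.950409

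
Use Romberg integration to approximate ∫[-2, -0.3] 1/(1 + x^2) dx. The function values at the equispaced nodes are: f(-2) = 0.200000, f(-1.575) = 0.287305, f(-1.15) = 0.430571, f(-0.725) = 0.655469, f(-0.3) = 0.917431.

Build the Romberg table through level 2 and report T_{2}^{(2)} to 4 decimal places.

T_{0}^{(0)} (trapezoid, 1 panel, h=1.7000): 0.949816
T_{1}^{(0)} (trapezoid, 2 panels, h=0.8500): 0.840894
T_{2}^{(0)} (trapezoid, 4 panels, h=0.4250): 0.821126
T_{1}^{(1)} = 0.840894 + (0.840894 − 0.949816)/3 = 0.804587
T_{2}^{(1)} = 0.821126 + (0.821126 − 0.840894)/3 = 0.814537
T_{2}^{(2)} = 0.814537 + (0.814537 − 0.804587)/15 = 0.815200

0.8152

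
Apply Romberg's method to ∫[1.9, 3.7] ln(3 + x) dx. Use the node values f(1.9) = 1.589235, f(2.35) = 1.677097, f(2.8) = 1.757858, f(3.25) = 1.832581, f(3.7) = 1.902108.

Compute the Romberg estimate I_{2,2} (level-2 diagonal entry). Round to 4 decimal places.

3.1569

I_{0,0} (trapezoid, 1 panel, h=1.8000): 3.142209
I_{1,0} (trapezoid, 2 panels, h=0.9000): 3.153177
I_{2,0} (trapezoid, 4 panels, h=0.4500): 3.155943
I_{1,1} = 3.153177 + (3.153177 − 3.142209)/3 = 3.156833
I_{2,1} = 3.155943 + (3.155943 − 3.153177)/3 = 3.156865
I_{2,2} = 3.156865 + (3.156865 − 3.156833)/15 = 3.156867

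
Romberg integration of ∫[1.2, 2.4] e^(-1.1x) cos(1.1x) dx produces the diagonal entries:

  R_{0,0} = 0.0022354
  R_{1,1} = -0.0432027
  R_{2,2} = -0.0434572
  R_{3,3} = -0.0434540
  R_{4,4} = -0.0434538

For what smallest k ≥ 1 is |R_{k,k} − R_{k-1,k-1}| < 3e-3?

k = 2

|R_{1,1} − R_{0,0}| = 0.0454381 ≥ 3e-3
|R_{2,2} − R_{1,1}| = 0.0002545 < 3e-3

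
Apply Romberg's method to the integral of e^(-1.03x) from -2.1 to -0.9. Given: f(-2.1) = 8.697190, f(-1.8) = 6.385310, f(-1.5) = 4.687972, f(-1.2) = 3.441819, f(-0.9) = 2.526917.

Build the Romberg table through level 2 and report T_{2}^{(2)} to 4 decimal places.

T_{0}^{(0)} (trapezoid, 1 panel, h=1.2000): 6.734464
T_{1}^{(0)} (trapezoid, 2 panels, h=0.6000): 6.180015
T_{2}^{(0)} (trapezoid, 4 panels, h=0.3000): 6.038146
T_{1}^{(1)} = 6.180015 + (6.180015 − 6.734464)/3 = 5.995199
T_{2}^{(1)} = 6.038146 + (6.038146 − 6.180015)/3 = 5.990856
T_{2}^{(2)} = 5.990856 + (5.990856 − 5.995199)/15 = 5.990566

5.9906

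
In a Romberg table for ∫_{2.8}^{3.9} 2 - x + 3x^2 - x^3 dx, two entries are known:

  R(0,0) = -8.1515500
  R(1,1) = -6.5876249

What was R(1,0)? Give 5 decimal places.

-6.97861

From R(1,1) = (4·R(1,0) − R(0,0))/3, solve for R(1,0):
4·R(1,0) = 3·(-6.5876249) + (-8.1515500) = -27.9144247
R(1,0) = -6.9786062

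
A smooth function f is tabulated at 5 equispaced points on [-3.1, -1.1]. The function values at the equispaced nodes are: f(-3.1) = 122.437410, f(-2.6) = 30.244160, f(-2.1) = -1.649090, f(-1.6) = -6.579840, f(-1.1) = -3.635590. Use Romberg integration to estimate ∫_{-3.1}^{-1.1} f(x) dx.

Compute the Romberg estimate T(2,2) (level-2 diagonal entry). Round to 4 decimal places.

34.8685

T(0,0) (trapezoid, 1 panel, h=2.0000): 118.801820
T(1,0) (trapezoid, 2 panels, h=1.0000): 57.751820
T(2,0) (trapezoid, 4 panels, h=0.5000): 40.708070
T(1,1) = 57.751820 + (57.751820 − 118.801820)/3 = 37.401820
T(2,1) = 40.708070 + (40.708070 − 57.751820)/3 = 35.026820
T(2,2) = 35.026820 + (35.026820 − 37.401820)/15 = 34.868487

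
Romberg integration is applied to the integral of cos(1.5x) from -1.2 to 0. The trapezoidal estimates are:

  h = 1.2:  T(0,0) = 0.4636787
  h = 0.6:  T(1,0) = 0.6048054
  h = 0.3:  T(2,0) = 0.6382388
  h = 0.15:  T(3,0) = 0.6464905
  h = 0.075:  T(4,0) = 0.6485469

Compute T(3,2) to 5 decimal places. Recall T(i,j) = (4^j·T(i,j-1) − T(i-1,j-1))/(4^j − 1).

T(2,1) = (4·0.6382388 − 0.6048054) / 3 = 0.6493833
T(3,1) = 0.6464905 + (0.6464905 − 0.6382388)/3 = 0.6492411
T(3,2) = (16·0.6492411 − 0.6493833) / 15 = 0.6492316
(Column j=1 coincides with Simpson's rule on the same nodes.)

0.64923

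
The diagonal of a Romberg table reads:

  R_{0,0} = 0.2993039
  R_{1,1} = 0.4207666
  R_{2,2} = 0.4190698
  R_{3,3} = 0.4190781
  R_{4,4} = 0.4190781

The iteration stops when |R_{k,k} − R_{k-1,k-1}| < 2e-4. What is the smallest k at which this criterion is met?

k = 3

|R_{1,1} − R_{0,0}| = 0.1214627 ≥ 2e-4
|R_{2,2} − R_{1,1}| = 0.0016968 ≥ 2e-4
|R_{3,3} − R_{2,2}| = 0.0000083 < 2e-4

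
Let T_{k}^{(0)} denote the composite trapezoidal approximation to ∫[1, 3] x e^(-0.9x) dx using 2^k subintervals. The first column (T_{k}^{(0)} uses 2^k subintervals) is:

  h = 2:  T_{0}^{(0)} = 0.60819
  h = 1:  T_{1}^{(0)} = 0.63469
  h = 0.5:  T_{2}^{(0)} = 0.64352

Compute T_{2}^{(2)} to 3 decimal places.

0.647

T_{1}^{(1)} = (4·0.63469 − 0.60819) / 3 = 0.64352
T_{2}^{(1)} = (4·0.64352 − 0.63469) / 3 = 0.64646
T_{2}^{(2)} = (16·0.64646 − 0.64352) / 15 = 0.64666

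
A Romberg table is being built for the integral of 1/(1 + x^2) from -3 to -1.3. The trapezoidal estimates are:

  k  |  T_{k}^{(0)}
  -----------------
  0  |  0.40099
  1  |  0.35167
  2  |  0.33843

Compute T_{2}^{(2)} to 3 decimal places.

T_{1}^{(1)} = 0.35167 + (0.35167 − 0.40099)/3 = 0.33523
T_{2}^{(1)} = 0.33843 + (0.33843 − 0.35167)/3 = 0.33402
T_{2}^{(2)} = (16·0.33402 − 0.33523) / 15 = 0.33394

0.334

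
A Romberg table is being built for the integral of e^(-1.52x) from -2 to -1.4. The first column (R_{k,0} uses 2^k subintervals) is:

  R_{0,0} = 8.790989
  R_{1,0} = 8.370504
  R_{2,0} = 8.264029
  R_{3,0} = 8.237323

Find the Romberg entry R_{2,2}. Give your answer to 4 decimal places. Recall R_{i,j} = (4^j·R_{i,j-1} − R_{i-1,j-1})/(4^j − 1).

Richardson extrapolation on the trapezoidal column (denominator 4−1=3):
R_{1,1} = 8.370504 + (8.370504 − 8.790989)/3 = 8.230342
R_{2,1} = 8.264029 + (8.264029 − 8.370504)/3 = 8.228537
R_{2,2} = 8.228537 + (8.228537 − 8.230342)/15 = 8.228417

8.2284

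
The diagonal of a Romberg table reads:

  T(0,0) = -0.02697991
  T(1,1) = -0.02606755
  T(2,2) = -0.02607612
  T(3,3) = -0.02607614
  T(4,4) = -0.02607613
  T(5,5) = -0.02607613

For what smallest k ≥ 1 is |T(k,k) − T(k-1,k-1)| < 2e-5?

k = 2

|T(1,1) − T(0,0)| = 0.00091236 ≥ 2e-5
|T(2,2) − T(1,1)| = 0.00000857 < 2e-5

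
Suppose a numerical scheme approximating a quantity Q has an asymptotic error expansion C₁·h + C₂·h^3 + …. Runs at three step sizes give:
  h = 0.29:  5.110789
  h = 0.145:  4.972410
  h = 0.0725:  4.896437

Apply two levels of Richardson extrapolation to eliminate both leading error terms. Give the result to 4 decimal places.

4.8185

First eliminate the h term (factor 2^1 = 2):
  B₁ = (2·4.972410 − 5.110789)/1 = 4.834031
  B₂ = (2·4.896437 − 4.972410)/1 = 4.820464
Then eliminate the h^3 term (factor 2^3 = 8):
  (8·4.820464 − 4.834031)/7 = 4.818526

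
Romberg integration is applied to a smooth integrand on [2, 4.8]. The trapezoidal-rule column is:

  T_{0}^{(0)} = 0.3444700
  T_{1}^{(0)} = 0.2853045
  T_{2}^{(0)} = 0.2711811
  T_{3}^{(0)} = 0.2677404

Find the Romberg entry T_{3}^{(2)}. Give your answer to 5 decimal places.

0.26660

T_{2}^{(1)} = (4·0.2711811 − 0.2853045) / 3 = 0.2664733
T_{3}^{(1)} = (4·0.2677404 − 0.2711811) / 3 = 0.2665935
T_{3}^{(2)} = 0.2665935 + (0.2665935 − 0.2664733)/15 = 0.2666015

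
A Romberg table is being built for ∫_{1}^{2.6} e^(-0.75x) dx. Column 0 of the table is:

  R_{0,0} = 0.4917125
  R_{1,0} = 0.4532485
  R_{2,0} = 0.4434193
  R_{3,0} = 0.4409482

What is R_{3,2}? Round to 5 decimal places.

R_{2,1} = (4·0.4434193 − 0.4532485) / 3 = 0.4401429
R_{3,1} = (4·0.4409482 − 0.4434193) / 3 = 0.4401245
R_{3,2} = (16·0.4401245 − 0.4401429) / 15 = 0.4401233

0.44012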